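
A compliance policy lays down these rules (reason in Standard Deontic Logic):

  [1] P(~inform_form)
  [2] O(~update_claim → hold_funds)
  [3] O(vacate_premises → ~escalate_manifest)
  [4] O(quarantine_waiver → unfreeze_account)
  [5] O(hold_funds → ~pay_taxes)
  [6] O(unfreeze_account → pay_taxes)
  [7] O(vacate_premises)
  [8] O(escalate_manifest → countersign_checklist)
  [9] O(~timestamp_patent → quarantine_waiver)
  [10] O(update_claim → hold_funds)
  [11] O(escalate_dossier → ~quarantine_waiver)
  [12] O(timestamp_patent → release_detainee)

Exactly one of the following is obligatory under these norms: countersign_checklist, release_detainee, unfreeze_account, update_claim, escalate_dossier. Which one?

Premises 10 and 2 are O(update_claim → hold_funds) and O(~update_claim → hold_funds); every ideal world satisfies update_claim or ~update_claim, so in either case hold_funds holds — hence O(hold_funds).
With premise 5, O(hold_funds → ~pay_taxes), the K-axiom yields O(~pay_taxes).
The contrapositive of premise 6 (O(unfreeze_account → pay_taxes)) is O(~pay_taxes → ~unfreeze_account), and O(~pay_taxes) is already established, so O(~unfreeze_account).
Premise 4 is O(quarantine_waiver → unfreeze_account); contrapositively O(~unfreeze_account → ~quarantine_waiver). Since O(~unfreeze_account) holds, K gives O(~quarantine_waiver).
Premise 9, O(~timestamp_patent → quarantine_waiver), contraposes to O(~quarantine_waiver → timestamp_patent); with O(~quarantine_waiver) we get O(timestamp_patent).
Premise 12 is O(timestamp_patent → release_detainee); since O(timestamp_patent), deontic closure gives O(release_detainee).
So O(release_detainee) holds — release_detainee is obligatory. None of the other listed options is made obligatory by any chain of premises.

release_detainee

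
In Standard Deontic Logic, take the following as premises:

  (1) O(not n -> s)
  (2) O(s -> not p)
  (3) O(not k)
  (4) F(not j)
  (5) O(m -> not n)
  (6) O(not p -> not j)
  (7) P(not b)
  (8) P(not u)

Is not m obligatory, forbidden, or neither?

Obligatory

F(not j) at premise 4 means O(j).
Premise 6, O(not p -> not j), contraposes to O(j -> p); with O(j) we get O(p).
The contrapositive of premise 2 (O(s -> not p)) is O(p -> not s), and O(p) is already established, so O(not s).
Premise 1 is O(not n -> s); contrapositively O(not s -> n). Since O(not s) holds, K gives O(n).
The contrapositive of premise 5 (O(m -> not n)) is O(n -> not m), and O(n) is already established, so O(not m).
Premises 3, 7, 8 do not contribute to this derivation.
Hence not m is obligatory.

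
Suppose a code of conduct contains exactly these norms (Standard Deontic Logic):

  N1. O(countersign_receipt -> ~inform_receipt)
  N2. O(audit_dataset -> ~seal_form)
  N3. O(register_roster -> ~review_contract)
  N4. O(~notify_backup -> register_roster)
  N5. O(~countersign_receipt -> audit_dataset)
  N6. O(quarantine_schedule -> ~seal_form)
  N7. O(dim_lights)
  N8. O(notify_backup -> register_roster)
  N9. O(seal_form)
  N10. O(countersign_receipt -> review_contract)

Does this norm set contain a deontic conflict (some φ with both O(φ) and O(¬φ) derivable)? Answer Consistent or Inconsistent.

Inconsistent

By case analysis on ~notify_backup: premise 4 gives O(~notify_backup -> register_roster) and premise 8 gives O(notify_backup -> register_roster), so O(register_roster) either way.
With premise 3, O(register_roster -> ~review_contract), the K-axiom yields O(~review_contract).
Premise 10, O(countersign_receipt -> review_contract), contraposes to O(~review_contract -> ~countersign_receipt); with O(~review_contract) we get O(~countersign_receipt).
Premise 5 is O(~countersign_receipt -> audit_dataset); since O(~countersign_receipt), deontic closure gives O(audit_dataset).
With premise 2, O(audit_dataset -> ~seal_form), the K-axiom yields O(~seal_form).
But premise 9 directly asserts O(seal_form).
We now have both O(~seal_form) and O(seal_form) — seal_form is simultaneously obligatory and forbidden, violating the D-axiom.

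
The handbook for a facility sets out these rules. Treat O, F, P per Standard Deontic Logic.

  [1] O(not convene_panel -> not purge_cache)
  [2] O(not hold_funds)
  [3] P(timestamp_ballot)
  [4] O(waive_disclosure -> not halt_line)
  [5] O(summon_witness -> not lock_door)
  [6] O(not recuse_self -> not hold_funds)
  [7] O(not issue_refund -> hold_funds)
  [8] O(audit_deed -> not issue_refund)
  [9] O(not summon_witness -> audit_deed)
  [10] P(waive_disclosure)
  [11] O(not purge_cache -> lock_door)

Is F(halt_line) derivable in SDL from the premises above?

No

Premise 4 is O(waive_disclosure -> not halt_line), but O(waive_disclosure) is not derivable from the premises (the permission P(waive_disclosure) asserts only not O(not waive_disclosure), not O(waive_disclosure)), so it does not yield O(not halt_line).
No other premise forces O(not halt_line). An ideal world satisfying every premise can still have halt_line true, so F(halt_line) is not derivable.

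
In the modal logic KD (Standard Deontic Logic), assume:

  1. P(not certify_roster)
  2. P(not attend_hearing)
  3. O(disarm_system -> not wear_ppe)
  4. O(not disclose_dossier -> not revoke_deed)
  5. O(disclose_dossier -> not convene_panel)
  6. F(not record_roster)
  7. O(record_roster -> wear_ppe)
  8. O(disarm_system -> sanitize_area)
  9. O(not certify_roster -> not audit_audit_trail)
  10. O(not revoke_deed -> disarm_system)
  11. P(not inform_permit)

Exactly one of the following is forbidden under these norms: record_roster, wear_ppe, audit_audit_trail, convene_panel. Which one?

Premise 6, F(not record_roster), is equivalent to O(record_roster).
Applying K to premise 7 (O(record_roster -> wear_ppe)) and O(record_roster) yields O(wear_ppe).
Premise 3, O(disarm_system -> not wear_ppe), contraposes to O(wear_ppe -> not disarm_system); with O(wear_ppe) we get O(not disarm_system).
Premise 10, O(not revoke_deed -> disarm_system), contraposes to O(not disarm_system -> revoke_deed); with O(not disarm_system) we get O(revoke_deed).
Premise 4 is O(not disclose_dossier -> not revoke_deed); contrapositively O(revoke_deed -> disclose_dossier). Since O(revoke_deed) holds, K gives O(disclose_dossier).
Premise 5 is O(disclose_dossier -> not convene_panel); since O(disclose_dossier), deontic closure gives O(not convene_panel).
So O(not convene_panel) holds, i.e. convene_panel is forbidden. None of the other listed options is forbidden under the premises.

convene_panel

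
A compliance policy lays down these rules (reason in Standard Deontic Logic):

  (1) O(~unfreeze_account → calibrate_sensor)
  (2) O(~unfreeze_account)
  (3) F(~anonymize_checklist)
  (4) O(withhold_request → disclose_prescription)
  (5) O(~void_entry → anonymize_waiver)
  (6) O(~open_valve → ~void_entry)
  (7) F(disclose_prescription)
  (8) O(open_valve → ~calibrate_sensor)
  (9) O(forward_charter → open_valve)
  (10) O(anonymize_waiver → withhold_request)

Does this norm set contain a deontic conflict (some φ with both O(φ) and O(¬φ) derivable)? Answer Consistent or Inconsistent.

F(disclose_prescription) at premise 7 means O(~disclose_prescription).
Premise 4 is O(withhold_request → disclose_prescription); contrapositively O(~disclose_prescription → ~withhold_request). Since O(~disclose_prescription) holds, K gives O(~withhold_request).
Premise 10, O(anonymize_waiver → withhold_request), contraposes to O(~withhold_request → ~anonymize_waiver); with O(~withhold_request) we get O(~anonymize_waiver).
Premise 5 is O(~void_entry → anonymize_waiver); contrapositively O(~anonymize_waiver → void_entry). Since O(~anonymize_waiver) holds, K gives O(void_entry).
Premise 6, O(~open_valve → ~void_entry), contraposes to O(void_entry → open_valve); with O(void_entry) we get O(open_valve).
Premise 8 is O(open_valve → ~calibrate_sensor); since O(open_valve), deontic closure gives O(~calibrate_sensor).
Premise 1 is O(~unfreeze_account → calibrate_sensor); contrapositively O(~calibrate_sensor → unfreeze_account). Since O(~calibrate_sensor) holds, K gives O(unfreeze_account).
However, premise 2 gives O(~unfreeze_account).
We now have both O(unfreeze_account) and O(~unfreeze_account) — unfreeze_account is simultaneously obligatory and forbidden, violating the D-axiom.

Inconsistent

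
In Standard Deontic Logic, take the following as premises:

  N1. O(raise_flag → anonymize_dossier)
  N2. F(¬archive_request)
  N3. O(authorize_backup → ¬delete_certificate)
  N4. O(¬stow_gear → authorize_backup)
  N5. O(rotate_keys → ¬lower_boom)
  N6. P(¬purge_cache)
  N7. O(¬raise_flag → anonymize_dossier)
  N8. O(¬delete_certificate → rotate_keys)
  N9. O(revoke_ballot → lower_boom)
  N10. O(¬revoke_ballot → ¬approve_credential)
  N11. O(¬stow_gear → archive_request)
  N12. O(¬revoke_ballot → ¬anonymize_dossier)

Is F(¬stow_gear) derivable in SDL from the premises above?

Yes

By case analysis on ¬raise_flag: premise 7 gives O(¬raise_flag → anonymize_dossier) and premise 1 gives O(raise_flag → anonymize_dossier), so O(anonymize_dossier) either way.
Premise 12, O(¬revoke_ballot → ¬anonymize_dossier), contraposes to O(anonymize_dossier → revoke_ballot); with O(anonymize_dossier) we get O(revoke_ballot).
Premise 9 is O(revoke_ballot → lower_boom); since O(revoke_ballot), deontic closure gives O(lower_boom).
Premise 5 is O(rotate_keys → ¬lower_boom); contrapositively O(lower_boom → ¬rotate_keys). Since O(lower_boom) holds, K gives O(¬rotate_keys).
Premise 8, O(¬delete_certificate → rotate_keys), contraposes to O(¬rotate_keys → delete_certificate); with O(¬rotate_keys) we get O(delete_certificate).
The contrapositive of premise 3 (O(authorize_backup → ¬delete_certificate)) is O(delete_certificate → ¬authorize_backup), and O(delete_certificate) is already established, so O(¬authorize_backup).
The contrapositive of premise 4 (O(¬stow_gear → authorize_backup)) is O(¬authorize_backup → stow_gear), and O(¬authorize_backup) is already established, so O(stow_gear).
Premises 2, 6, 10, 11 do not contribute to this derivation.
So O(stow_gear) holds, i.e. F(¬stow_gear). The claim follows.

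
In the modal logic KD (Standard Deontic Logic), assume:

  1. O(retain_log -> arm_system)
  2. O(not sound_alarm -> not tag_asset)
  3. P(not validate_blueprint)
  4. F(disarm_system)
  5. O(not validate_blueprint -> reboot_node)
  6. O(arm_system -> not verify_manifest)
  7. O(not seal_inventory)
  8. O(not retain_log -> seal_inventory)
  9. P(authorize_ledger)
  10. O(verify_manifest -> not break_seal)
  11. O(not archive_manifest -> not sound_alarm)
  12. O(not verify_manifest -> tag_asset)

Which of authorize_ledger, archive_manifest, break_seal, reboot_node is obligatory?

From premise 7 we have O(not seal_inventory).
Premise 8, O(not retain_log -> seal_inventory), contraposes to O(not seal_inventory -> retain_log); with O(not seal_inventory) we get O(retain_log).
Applying K to premise 1 (O(retain_log -> arm_system)) and O(retain_log) yields O(arm_system).
From O(arm_system) and premise 6, O(arm_system -> not verify_manifest), we obtain O(not verify_manifest).
From O(not verify_manifest) and premise 12, O(not verify_manifest -> tag_asset), we obtain O(tag_asset).
Premise 2, O(not sound_alarm -> not tag_asset), contraposes to O(tag_asset -> sound_alarm); with O(tag_asset) we get O(sound_alarm).
Premise 11 is O(not archive_manifest -> not sound_alarm); contrapositively O(sound_alarm -> archive_manifest). Since O(sound_alarm) holds, K gives O(archive_manifest).
So O(archive_manifest) holds — archive_manifest is obligatory. None of the other listed options is made obligatory by any chain of premises.

archive_manifest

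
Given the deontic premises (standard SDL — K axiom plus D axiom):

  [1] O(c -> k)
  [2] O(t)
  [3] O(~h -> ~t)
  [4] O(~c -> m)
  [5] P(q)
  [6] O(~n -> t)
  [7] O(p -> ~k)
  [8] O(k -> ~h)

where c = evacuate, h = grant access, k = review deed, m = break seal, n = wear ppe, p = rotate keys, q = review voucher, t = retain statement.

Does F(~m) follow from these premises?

Premise 2 gives O(t).
The contrapositive of premise 3 (O(~h -> ~t)) is O(t -> h), and O(t) is already established, so O(h).
The contrapositive of premise 8 (O(k -> ~h)) is O(h -> ~k), and O(h) is already established, so O(~k).
Premise 1 is O(c -> k); contrapositively O(~k -> ~c). Since O(~k) holds, K gives O(~c).
Applying K to premise 4 (O(~c -> m)) and O(~c) yields O(m).
Premises 5, 6, 7 do not contribute to this derivation.
So O(m) holds, i.e. F(~m). The claim follows.

Yes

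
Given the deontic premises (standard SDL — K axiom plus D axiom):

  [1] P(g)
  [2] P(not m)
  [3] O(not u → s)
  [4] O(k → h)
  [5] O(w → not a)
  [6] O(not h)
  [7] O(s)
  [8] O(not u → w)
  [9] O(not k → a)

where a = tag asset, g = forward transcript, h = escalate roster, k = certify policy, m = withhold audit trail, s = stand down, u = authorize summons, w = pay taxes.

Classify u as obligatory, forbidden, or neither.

Obligatory

From premise 6 we have O(not h).
Premise 4, O(k → h), contraposes to O(not h → not k); with O(not h) we get O(not k).
With premise 9, O(not k → a), the K-axiom yields O(a).
The contrapositive of premise 5 (O(w → not a)) is O(a → not w), and O(a) is already established, so O(not w).
Premise 8 is O(not u → w); contrapositively O(not w → u). Since O(not w) holds, K gives O(u).
Premises 1, 2, 3, 7 do not contribute to this derivation.
Hence u is obligatory.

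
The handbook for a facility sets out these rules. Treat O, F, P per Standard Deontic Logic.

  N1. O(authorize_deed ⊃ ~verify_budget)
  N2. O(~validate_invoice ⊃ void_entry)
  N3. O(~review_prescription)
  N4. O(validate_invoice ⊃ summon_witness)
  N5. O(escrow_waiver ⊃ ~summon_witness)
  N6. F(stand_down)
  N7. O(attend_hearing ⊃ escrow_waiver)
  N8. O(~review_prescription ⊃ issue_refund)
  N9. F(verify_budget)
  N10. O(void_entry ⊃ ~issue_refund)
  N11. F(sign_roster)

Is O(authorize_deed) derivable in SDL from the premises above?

Premise 1 is O(authorize_deed ⊃ ~verify_budget); even if O(~verify_budget) held, inferring O(authorize_deed) would be affirming the consequent — invalid.
No other premise forces O(authorize_deed). An ideal world satisfying every premise can still have authorize_deed false, so O(authorize_deed) is not derivable.

No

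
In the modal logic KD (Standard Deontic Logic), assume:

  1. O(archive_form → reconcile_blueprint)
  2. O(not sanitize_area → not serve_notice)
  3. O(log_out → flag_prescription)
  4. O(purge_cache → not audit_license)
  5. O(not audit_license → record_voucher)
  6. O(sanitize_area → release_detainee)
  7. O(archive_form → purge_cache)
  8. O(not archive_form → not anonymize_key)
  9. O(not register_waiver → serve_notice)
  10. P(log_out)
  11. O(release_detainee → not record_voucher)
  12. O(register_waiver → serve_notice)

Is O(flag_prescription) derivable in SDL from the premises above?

No

Premise 3 is O(log_out → flag_prescription), but O(log_out) is not derivable from the premises (the permission P(log_out) asserts only not O(not log_out), not O(log_out)), so it does not yield O(flag_prescription).
No other premise forces O(flag_prescription). An ideal world satisfying every premise can still have flag_prescription false, so O(flag_prescription) is not derivable.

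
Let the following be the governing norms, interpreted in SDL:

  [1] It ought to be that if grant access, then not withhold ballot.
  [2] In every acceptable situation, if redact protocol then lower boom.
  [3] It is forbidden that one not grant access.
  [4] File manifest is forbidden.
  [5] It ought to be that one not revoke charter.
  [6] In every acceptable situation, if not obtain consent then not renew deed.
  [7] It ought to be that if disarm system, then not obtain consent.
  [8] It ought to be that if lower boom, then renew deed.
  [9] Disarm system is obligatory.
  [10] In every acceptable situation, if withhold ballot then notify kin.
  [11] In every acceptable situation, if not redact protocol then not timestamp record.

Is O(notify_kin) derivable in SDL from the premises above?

Premise 10 is O(withhold_ballot → notify_kin), but O(withhold_ballot) is not derivable from the premises, so it does not yield O(notify_kin).
No other premise forces O(notify_kin). An ideal world satisfying every premise can still have notify_kin false, so O(notify_kin) is not derivable.

No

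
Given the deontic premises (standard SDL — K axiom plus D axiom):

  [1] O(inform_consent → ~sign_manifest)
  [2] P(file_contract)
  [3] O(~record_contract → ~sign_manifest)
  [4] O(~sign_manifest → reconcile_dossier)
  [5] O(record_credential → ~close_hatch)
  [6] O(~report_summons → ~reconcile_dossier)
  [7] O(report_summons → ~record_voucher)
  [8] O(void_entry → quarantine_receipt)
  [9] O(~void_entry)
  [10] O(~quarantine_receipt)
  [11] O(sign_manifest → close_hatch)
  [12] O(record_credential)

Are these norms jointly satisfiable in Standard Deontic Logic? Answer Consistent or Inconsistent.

Premise 8 is O(void_entry → quarantine_receipt), but O(void_entry) is not derivable from the premises, so it does not yield O(quarantine_receipt).
So O(quarantine_receipt) is not derivable, and the apparent clash with O(~quarantine_receipt) does not arise.
A world satisfying every obligation exists (e.g. close_hatch=false, file_contract=false, inform_consent=false, quarantine_receipt=false, reconcile_dossier=true, record_contract=false, record_credential=true, record_voucher=false, report_summons=true, sign_manifest=false, void_entry=false); no atom is both obligatory and forbidden, so the set is consistent.

Consistent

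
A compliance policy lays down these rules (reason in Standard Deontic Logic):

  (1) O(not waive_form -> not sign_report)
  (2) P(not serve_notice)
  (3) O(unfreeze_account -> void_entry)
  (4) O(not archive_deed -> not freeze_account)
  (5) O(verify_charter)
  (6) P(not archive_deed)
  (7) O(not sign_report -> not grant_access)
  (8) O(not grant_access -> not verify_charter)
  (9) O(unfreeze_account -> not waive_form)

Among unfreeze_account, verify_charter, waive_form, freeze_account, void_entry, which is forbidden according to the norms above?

unfreeze_account

Premise 5 gives O(verify_charter).
The contrapositive of premise 8 (O(not grant_access -> not verify_charter)) is O(verify_charter -> grant_access), and O(verify_charter) is already established, so O(grant_access).
The contrapositive of premise 7 (O(not sign_report -> not grant_access)) is O(grant_access -> sign_report), and O(grant_access) is already established, so O(sign_report).
Premise 1 is O(not waive_form -> not sign_report); contrapositively O(sign_report -> waive_form). Since O(sign_report) holds, K gives O(waive_form).
Premise 9, O(unfreeze_account -> not waive_form), contraposes to O(waive_form -> not unfreeze_account); with O(waive_form) we get O(not unfreeze_account).
So O(not unfreeze_account) holds, i.e. unfreeze_account is forbidden. None of the other listed options is forbidden under the premises.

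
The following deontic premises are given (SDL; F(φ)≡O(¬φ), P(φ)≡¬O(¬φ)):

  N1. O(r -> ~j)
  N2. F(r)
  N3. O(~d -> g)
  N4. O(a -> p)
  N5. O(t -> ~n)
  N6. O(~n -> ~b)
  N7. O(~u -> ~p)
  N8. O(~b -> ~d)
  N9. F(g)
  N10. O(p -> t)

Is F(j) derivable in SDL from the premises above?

Premise 1 is O(r -> ~j), but O(r) is not derivable from the premises, so it does not yield O(~j).
No other premise forces O(~j). An ideal world satisfying every premise can still have j true, so F(j) is not derivable.

No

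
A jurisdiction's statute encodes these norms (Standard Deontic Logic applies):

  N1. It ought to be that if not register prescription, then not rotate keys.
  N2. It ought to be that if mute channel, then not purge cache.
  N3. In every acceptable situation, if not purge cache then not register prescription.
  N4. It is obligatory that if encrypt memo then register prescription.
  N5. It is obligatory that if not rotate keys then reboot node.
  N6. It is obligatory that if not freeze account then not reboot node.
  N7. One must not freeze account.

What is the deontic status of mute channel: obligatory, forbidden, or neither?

Premise 7 is F(freeze_account), i.e. O(¬freeze_account).
Applying K to premise 6 (O(¬freeze_account → ¬reboot_node)) and O(¬freeze_account) yields O(¬reboot_node).
Premise 5 is O(¬rotate_keys → reboot_node); contrapositively O(¬reboot_node → rotate_keys). Since O(¬reboot_node) holds, K gives O(rotate_keys).
Premise 1 is O(¬register_prescription → ¬rotate_keys); contrapositively O(rotate_keys → register_prescription). Since O(rotate_keys) holds, K gives O(register_prescription).
Premise 3, O(¬purge_cache → ¬register_prescription), contraposes to O(register_prescription → purge_cache); with O(register_prescription) we get O(purge_cache).
Premise 2, O(mute_channel → ¬purge_cache), contraposes to O(purge_cache → ¬mute_channel); with O(purge_cache) we get O(¬mute_channel).
Premise 4 does not contribute to this derivation.
Thus O(¬mute_channel), which is F(mute_channel): mute_channel is forbidden.

Forbidden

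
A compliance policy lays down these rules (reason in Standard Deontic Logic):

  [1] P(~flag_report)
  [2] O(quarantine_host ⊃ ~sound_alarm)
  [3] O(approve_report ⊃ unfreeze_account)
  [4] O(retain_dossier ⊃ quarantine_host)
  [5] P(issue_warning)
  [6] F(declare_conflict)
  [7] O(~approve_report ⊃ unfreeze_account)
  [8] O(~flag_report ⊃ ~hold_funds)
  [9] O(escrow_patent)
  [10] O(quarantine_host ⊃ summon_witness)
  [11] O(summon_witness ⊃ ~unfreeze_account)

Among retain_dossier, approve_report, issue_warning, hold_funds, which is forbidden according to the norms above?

retain_dossier

Premises 3 and 7 cover both cases: O(approve_report ⊃ unfreeze_account) and O(~approve_report ⊃ unfreeze_account). Since approve_report ∨ ~approve_report is a tautology, O(unfreeze_account) follows.
Premise 11, O(summon_witness ⊃ ~unfreeze_account), contraposes to O(unfreeze_account ⊃ ~summon_witness); with O(unfreeze_account) we get O(~summon_witness).
Premise 10 is O(quarantine_host ⊃ summon_witness); contrapositively O(~summon_witness ⊃ ~quarantine_host). Since O(~summon_witness) holds, K gives O(~quarantine_host).
Premise 4, O(retain_dossier ⊃ quarantine_host), contraposes to O(~quarantine_host ⊃ ~retain_dossier); with O(~quarantine_host) we get O(~retain_dossier).
So O(~retain_dossier) holds, i.e. retain_dossier is forbidden. None of the other listed options is forbidden under the premises.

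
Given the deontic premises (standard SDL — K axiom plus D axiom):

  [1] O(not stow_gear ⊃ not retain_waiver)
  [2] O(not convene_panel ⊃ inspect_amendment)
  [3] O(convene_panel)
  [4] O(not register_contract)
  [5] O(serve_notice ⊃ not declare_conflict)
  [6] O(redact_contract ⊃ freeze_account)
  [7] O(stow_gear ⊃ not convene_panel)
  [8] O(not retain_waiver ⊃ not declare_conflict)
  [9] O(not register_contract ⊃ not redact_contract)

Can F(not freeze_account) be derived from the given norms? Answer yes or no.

Premise 6 is O(redact_contract ⊃ freeze_account), but O(redact_contract) is not derivable from the premises, so it does not yield O(freeze_account).
No other premise forces O(freeze_account). An ideal world satisfying every premise can still have not freeze_account true, so F(not freeze_account) is not derivable.

No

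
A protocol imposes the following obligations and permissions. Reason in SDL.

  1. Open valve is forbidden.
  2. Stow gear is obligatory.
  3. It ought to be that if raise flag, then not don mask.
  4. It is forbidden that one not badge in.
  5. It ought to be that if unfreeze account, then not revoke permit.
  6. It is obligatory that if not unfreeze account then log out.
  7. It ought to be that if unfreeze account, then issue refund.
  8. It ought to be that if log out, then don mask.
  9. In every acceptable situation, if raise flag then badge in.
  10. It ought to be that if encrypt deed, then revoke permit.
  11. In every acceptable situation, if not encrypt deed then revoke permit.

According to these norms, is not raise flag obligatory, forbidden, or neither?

Premises 10 and 11 cover both cases: O(encrypt_deed → revoke_permit) and O(¬encrypt_deed → revoke_permit). Since encrypt_deed ∨ ¬encrypt_deed is a tautology, O(revoke_permit) follows.
Premise 5 is O(unfreeze_account → ¬revoke_permit); contrapositively O(revoke_permit → ¬unfreeze_account). Since O(revoke_permit) holds, K gives O(¬unfreeze_account).
Applying K to premise 6 (O(¬unfreeze_account → log_out)) and O(¬unfreeze_account) yields O(log_out).
Premise 8 is O(log_out → don_mask); since O(log_out), deontic closure gives O(don_mask).
Premise 3, O(raise_flag → ¬don_mask), contraposes to O(don_mask → ¬raise_flag); with O(don_mask) we get O(¬raise_flag).
Premises 1, 2, 4, 7, 9 do not contribute to this derivation.
Hence ¬raise_flag is obligatory.

Obligatory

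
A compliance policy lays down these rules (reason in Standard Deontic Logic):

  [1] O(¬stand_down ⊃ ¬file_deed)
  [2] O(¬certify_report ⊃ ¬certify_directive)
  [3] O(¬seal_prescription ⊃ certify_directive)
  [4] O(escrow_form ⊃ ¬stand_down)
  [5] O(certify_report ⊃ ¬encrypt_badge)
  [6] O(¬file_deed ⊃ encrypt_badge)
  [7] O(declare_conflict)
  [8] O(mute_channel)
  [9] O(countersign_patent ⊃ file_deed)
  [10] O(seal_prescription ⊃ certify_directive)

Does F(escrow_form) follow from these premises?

Premises 3 and 10 cover both cases: O(¬seal_prescription ⊃ certify_directive) and O(seal_prescription ⊃ certify_directive). Since ¬seal_prescription ∨ seal_prescription is a tautology, O(certify_directive) follows.
The contrapositive of premise 2 (O(¬certify_report ⊃ ¬certify_directive)) is O(certify_directive ⊃ certify_report), and O(certify_directive) is already established, so O(certify_report).
Premise 5 is O(certify_report ⊃ ¬encrypt_badge); since O(certify_report), deontic closure gives O(¬encrypt_badge).
Premise 6, O(¬file_deed ⊃ encrypt_badge), contraposes to O(¬encrypt_badge ⊃ file_deed); with O(¬encrypt_badge) we get O(file_deed).
Premise 1 is O(¬stand_down ⊃ ¬file_deed); contrapositively O(file_deed ⊃ stand_down). Since O(file_deed) holds, K gives O(stand_down).
Premise 4, O(escrow_form ⊃ ¬stand_down), contraposes to O(stand_down ⊃ ¬escrow_form); with O(stand_down) we get O(¬escrow_form).
Premises 7, 8, 9 do not contribute to this derivation.
So O(¬escrow_form) holds, i.e. F(escrow_form). The claim follows.

Yes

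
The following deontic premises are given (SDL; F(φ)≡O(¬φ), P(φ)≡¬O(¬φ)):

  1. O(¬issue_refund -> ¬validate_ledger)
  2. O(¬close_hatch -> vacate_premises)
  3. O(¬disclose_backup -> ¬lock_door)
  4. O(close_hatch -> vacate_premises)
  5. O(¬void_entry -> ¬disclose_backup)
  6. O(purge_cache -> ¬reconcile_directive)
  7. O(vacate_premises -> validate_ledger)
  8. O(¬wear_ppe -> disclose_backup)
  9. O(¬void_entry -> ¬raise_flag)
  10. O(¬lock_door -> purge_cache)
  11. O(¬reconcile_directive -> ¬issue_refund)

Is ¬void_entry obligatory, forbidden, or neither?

Premises 4 and 2 cover both cases: O(close_hatch -> vacate_premises) and O(¬close_hatch -> vacate_premises). Since close_hatch ∨ ¬close_hatch is a tautology, O(vacate_premises) follows.
With premise 7, O(vacate_premises -> validate_ledger), the K-axiom yields O(validate_ledger).
Premise 1 is O(¬issue_refund -> ¬validate_ledger); contrapositively O(validate_ledger -> issue_refund). Since O(validate_ledger) holds, K gives O(issue_refund).
The contrapositive of premise 11 (O(¬reconcile_directive -> ¬issue_refund)) is O(issue_refund -> reconcile_directive), and O(issue_refund) is already established, so O(reconcile_directive).
The contrapositive of premise 6 (O(purge_cache -> ¬reconcile_directive)) is O(reconcile_directive -> ¬purge_cache), and O(reconcile_directive) is already established, so O(¬purge_cache).
Premise 10 is O(¬lock_door -> purge_cache); contrapositively O(¬purge_cache -> lock_door). Since O(¬purge_cache) holds, K gives O(lock_door).
The contrapositive of premise 3 (O(¬disclose_backup -> ¬lock_door)) is O(lock_door -> disclose_backup), and O(lock_door) is already established, so O(disclose_backup).
Premise 5, O(¬void_entry -> ¬disclose_backup), contraposes to O(disclose_backup -> void_entry); with O(disclose_backup) we get O(void_entry).
Premises 8, 9 do not contribute to this derivation.
Thus O(void_entry), which is F(¬void_entry): ¬void_entry is forbidden.

Forbidden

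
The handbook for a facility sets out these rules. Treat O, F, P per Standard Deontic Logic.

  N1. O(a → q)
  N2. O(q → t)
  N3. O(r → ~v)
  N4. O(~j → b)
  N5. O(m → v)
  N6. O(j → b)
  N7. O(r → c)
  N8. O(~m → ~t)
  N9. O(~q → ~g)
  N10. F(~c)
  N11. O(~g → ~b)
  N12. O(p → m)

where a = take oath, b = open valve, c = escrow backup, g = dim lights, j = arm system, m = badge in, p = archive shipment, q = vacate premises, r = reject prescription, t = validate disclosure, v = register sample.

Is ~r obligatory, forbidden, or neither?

Obligatory

Premises 6 and 4 cover both cases: O(j → b) and O(~j → b). Since j ∨ ~j is a tautology, O(b) follows.
The contrapositive of premise 11 (O(~g → ~b)) is O(b → g), and O(b) is already established, so O(g).
Premise 9, O(~q → ~g), contraposes to O(g → q); with O(g) we get O(q).
With premise 2, O(q → t), the K-axiom yields O(t).
The contrapositive of premise 8 (O(~m → ~t)) is O(t → m), and O(t) is already established, so O(m).
Premise 5 is O(m → v); since O(m), deontic closure gives O(v).
The contrapositive of premise 3 (O(r → ~v)) is O(v → ~r), and O(v) is already established, so O(~r).
Premises 1, 7, 10, 12 do not contribute to this derivation.
Hence ~r is obligatory.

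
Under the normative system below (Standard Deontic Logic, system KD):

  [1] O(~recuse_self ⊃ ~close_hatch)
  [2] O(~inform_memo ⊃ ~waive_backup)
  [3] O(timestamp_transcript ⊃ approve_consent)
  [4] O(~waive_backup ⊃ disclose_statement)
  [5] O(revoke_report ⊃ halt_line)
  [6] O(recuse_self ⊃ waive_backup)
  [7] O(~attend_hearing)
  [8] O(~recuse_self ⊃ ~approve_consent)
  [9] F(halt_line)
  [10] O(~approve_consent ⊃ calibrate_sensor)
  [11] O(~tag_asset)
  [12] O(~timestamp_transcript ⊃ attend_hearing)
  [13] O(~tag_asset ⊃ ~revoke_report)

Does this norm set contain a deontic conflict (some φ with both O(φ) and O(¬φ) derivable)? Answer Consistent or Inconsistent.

Premise 5 is O(revoke_report ⊃ halt_line), but O(revoke_report) is not derivable from the premises, so it does not yield O(halt_line).
So O(halt_line) is not derivable, and the apparent clash with O(~halt_line) does not arise.
A world satisfying every obligation exists (e.g. approve_consent=true, attend_hearing=false, calibrate_sensor=false, close_hatch=false, disclose_statement=false, halt_line=false, inform_memo=true, recuse_self=true, revoke_report=false, tag_asset=false, timestamp_transcript=true, waive_backup=true); no atom is both obligatory and forbidden, so the set is consistent.

Consistent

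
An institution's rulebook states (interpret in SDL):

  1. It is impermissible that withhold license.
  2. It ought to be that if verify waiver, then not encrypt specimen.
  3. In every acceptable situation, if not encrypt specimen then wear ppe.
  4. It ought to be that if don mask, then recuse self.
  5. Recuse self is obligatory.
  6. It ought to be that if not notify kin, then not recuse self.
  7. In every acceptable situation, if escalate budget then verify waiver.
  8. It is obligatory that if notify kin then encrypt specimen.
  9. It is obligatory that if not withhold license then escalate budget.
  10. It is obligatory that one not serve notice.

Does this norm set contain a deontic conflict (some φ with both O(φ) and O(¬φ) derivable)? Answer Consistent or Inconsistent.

Inconsistent

Premise 5 states O(recuse_self) outright.
Premise 6 is O(¬notify_kin → ¬recuse_self); contrapositively O(recuse_self → notify_kin). Since O(recuse_self) holds, K gives O(notify_kin).
Premise 8 is O(notify_kin → encrypt_specimen); since O(notify_kin), deontic closure gives O(encrypt_specimen).
The contrapositive of premise 2 (O(verify_waiver → ¬encrypt_specimen)) is O(encrypt_specimen → ¬verify_waiver), and O(encrypt_specimen) is already established, so O(¬verify_waiver).
Premise 7, O(escalate_budget → verify_waiver), contraposes to O(¬verify_waiver → ¬escalate_budget); with O(¬verify_waiver) we get O(¬escalate_budget).
Premise 9 is O(¬withhold_license → escalate_budget); contrapositively O(¬escalate_budget → withhold_license). Since O(¬escalate_budget) holds, K gives O(withhold_license).
However, F(withhold_license) at premise 1 amounts to O(¬withhold_license).
We now have both O(withhold_license) and O(¬withhold_license) — withhold_license is simultaneously obligatory and forbidden, violating the D-axiom.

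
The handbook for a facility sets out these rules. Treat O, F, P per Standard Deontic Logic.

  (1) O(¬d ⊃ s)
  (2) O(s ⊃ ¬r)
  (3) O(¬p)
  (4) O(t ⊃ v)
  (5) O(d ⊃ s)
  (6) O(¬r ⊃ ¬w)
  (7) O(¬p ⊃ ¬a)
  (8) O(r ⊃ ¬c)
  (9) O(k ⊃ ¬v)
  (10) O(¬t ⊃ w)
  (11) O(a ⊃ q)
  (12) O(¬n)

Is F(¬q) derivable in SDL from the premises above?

No

Premise 11 is O(a ⊃ q), but O(a) is not derivable from the premises, so it does not yield O(q).
No other premise forces O(q). An ideal world satisfying every premise can still have ¬q true, so F(¬q) is not derivable.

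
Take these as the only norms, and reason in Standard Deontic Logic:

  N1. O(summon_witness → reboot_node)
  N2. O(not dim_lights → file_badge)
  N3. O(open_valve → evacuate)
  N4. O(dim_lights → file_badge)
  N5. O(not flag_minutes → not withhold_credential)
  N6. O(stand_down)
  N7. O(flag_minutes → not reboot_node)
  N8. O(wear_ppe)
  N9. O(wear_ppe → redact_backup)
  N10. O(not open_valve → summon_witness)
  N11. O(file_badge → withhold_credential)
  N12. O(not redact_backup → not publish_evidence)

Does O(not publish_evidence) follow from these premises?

No

Premise 12 is O(not redact_backup → not publish_evidence), but O(not redact_backup) is not derivable from the premises, so it does not yield O(not publish_evidence).
No other premise forces O(not publish_evidence). An ideal world satisfying every premise can still have not publish_evidence false, so O(not publish_evidence) is not derivable.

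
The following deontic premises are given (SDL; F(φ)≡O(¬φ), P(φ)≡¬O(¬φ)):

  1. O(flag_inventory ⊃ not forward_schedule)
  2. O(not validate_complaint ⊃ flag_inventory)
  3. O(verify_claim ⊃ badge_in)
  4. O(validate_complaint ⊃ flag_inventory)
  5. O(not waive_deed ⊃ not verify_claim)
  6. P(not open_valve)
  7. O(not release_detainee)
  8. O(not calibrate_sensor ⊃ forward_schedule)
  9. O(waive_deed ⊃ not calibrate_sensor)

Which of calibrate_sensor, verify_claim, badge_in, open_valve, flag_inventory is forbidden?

By case analysis on not validate_complaint: premise 2 gives O(not validate_complaint ⊃ flag_inventory) and premise 4 gives O(validate_complaint ⊃ flag_inventory), so O(flag_inventory) either way.
With premise 1, O(flag_inventory ⊃ not forward_schedule), the K-axiom yields O(not forward_schedule).
Premise 8 is O(not calibrate_sensor ⊃ forward_schedule); contrapositively O(not forward_schedule ⊃ calibrate_sensor). Since O(not forward_schedule) holds, K gives O(calibrate_sensor).
Premise 9, O(waive_deed ⊃ not calibrate_sensor), contraposes to O(calibrate_sensor ⊃ not waive_deed); with O(calibrate_sensor) we get O(not waive_deed).
With premise 5, O(not waive_deed ⊃ not verify_claim), the K-axiom yields O(not verify_claim).
So O(not verify_claim) holds, i.e. verify_claim is forbidden. None of the other listed options is forbidden under the premises.

verify_claim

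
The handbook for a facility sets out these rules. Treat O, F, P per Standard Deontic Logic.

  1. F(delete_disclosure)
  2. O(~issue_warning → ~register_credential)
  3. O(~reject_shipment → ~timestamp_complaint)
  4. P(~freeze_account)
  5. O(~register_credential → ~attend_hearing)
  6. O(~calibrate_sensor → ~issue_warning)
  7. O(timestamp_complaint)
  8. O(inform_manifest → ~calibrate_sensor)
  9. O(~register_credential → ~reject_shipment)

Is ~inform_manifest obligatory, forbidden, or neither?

From premise 7 we have O(timestamp_complaint).
Premise 3, O(~reject_shipment → ~timestamp_complaint), contraposes to O(timestamp_complaint → reject_shipment); with O(timestamp_complaint) we get O(reject_shipment).
Premise 9, O(~register_credential → ~reject_shipment), contraposes to O(reject_shipment → register_credential); with O(reject_shipment) we get O(register_credential).
Premise 2, O(~issue_warning → ~register_credential), contraposes to O(register_credential → issue_warning); with O(register_credential) we get O(issue_warning).
Premise 6, O(~calibrate_sensor → ~issue_warning), contraposes to O(issue_warning → calibrate_sensor); with O(issue_warning) we get O(calibrate_sensor).
The contrapositive of premise 8 (O(inform_manifest → ~calibrate_sensor)) is O(calibrate_sensor → ~inform_manifest), and O(calibrate_sensor) is already established, so O(~inform_manifest).
Premises 1, 4, 5 do not contribute to this derivation.
Hence ~inform_manifest is obligatory.

Obligatory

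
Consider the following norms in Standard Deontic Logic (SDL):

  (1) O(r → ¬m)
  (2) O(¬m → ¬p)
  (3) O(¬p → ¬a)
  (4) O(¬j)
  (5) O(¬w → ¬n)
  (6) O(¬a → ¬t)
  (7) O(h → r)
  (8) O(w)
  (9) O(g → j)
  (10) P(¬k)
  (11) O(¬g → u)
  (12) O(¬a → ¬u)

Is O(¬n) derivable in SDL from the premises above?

No

Premise 5 is O(¬w → ¬n), but O(¬w) is not derivable from the premises, so it does not yield O(¬n).
No other premise forces O(¬n). An ideal world satisfying every premise can still have ¬n false, so O(¬n) is not derivable.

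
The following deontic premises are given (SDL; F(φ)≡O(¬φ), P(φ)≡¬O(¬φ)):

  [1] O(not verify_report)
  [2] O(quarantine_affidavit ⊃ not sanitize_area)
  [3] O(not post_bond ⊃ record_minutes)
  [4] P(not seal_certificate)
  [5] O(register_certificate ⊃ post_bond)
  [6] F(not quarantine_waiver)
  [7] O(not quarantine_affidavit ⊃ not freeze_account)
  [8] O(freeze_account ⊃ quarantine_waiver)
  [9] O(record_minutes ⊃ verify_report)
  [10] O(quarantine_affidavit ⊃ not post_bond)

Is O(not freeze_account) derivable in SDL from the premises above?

Yes

From premise 1 we have O(not verify_report).
Premise 9 is O(record_minutes ⊃ verify_report); contrapositively O(not verify_report ⊃ not record_minutes). Since O(not verify_report) holds, K gives O(not record_minutes).
The contrapositive of premise 3 (O(not post_bond ⊃ record_minutes)) is O(not record_minutes ⊃ post_bond), and O(not record_minutes) is already established, so O(post_bond).
Premise 10, O(quarantine_affidavit ⊃ not post_bond), contraposes to O(post_bond ⊃ not quarantine_affidavit); with O(post_bond) we get O(not quarantine_affidavit).
From O(not quarantine_affidavit) and premise 7, O(not quarantine_affidavit ⊃ not freeze_account), we obtain O(not freeze_account).
Premises 2, 4, 5, 6, 8 do not contribute to this derivation.
So O(not freeze_account) follows.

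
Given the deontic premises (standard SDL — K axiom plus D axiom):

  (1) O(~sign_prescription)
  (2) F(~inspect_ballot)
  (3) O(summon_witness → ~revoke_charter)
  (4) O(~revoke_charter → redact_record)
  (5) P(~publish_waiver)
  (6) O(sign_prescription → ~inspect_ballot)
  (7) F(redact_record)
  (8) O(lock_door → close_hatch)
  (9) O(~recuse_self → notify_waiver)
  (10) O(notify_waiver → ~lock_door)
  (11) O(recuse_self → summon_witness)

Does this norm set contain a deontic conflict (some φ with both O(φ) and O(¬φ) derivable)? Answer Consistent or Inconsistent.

Consistent

Premise 6 is O(sign_prescription → ~inspect_ballot), but O(sign_prescription) is not derivable from the premises, so it does not yield O(~inspect_ballot).
So O(~inspect_ballot) is not derivable, and the apparent clash with O(inspect_ballot) does not arise.
A world satisfying every obligation exists (e.g. close_hatch=false, inspect_ballot=true, lock_door=false, notify_waiver=true, publish_waiver=false, recuse_self=false, redact_record=false, revoke_charter=true, sign_prescription=false, summon_witness=false); no atom is both obligatory and forbidden, so the set is consistent.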